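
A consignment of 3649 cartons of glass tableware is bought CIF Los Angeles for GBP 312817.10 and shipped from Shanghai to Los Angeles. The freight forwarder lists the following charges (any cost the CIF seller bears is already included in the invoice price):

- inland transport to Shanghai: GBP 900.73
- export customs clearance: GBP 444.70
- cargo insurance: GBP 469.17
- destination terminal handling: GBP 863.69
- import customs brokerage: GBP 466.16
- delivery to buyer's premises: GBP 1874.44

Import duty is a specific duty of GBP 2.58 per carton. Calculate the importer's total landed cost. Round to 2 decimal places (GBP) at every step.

Total landed cost: GBP 325435.81

CIF: the seller pays costs through ocean freight and marine insurance to the destination port.
Already in the invoice (seller's account under CIF): inland to port, export clearance, insurance — exclude.
The CIF price already equals the CIF value: 312817.10
Import duty = 3649 × 2.58 = 9414.42
Buyer bears: destination terminal 863.69 + brokerage 466.16 + delivery 1874.44 + duty 9414.42 = 12618.71
Landed cost = invoice 312817.10 + 12618.71 = 325435.81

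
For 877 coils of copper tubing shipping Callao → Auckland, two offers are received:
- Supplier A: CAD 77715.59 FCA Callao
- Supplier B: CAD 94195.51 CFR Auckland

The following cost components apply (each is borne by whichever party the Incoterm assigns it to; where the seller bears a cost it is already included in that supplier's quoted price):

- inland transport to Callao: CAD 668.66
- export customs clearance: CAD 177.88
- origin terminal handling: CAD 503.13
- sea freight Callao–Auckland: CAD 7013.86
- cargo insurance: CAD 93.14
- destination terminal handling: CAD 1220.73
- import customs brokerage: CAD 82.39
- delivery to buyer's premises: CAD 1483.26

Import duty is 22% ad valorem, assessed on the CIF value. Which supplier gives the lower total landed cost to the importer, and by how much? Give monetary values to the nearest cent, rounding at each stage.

Supplier A is cheaper by CAD 10934.77

Supplier A (FCA):
CIF value = FCA price + origin terminal + freight + insurance = 77715.59 + 503.13 + 7013.86 + 93.14 = 85325.72
Import duty = 85325.72 × 22% = 18771.66
Buyer bears (A): 503.13 + 7013.86 + 93.14 + 1220.73 + 82.39 + 1483.26 = 10396.51
Landed cost (A) = invoice 77715.59 + 10396.51 + duty 18771.66 = 106883.76
Supplier B (CFR):
CIF value = CFR price + insurance = 94195.51 + 93.14 = 94288.65
Import duty = 94288.65 × 22% = 20743.50
Buyer bears (B): 93.14 + 1220.73 + 82.39 + 1483.26 = 2879.52
Landed cost (B) = invoice 94195.51 + 2879.52 + duty 20743.50 = 117818.53
Difference = |106883.76 − 117818.53| = 10934.77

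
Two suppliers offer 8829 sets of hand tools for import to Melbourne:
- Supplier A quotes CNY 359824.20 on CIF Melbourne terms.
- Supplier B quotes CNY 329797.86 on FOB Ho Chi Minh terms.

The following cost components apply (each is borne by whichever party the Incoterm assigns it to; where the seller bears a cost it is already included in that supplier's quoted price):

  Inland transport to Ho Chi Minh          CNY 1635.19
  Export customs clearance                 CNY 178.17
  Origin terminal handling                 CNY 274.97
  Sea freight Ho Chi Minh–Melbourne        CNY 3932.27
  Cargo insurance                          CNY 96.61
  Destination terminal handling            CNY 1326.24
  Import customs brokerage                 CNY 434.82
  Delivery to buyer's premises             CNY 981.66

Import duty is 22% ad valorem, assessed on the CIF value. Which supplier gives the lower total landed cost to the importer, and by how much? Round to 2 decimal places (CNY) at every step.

Supplier A (CIF):
The CIF price already equals the CIF value: 359824.20
Import duty = 359824.20 × 22% = 79161.32
Buyer bears (A): 1326.24 + 434.82 + 981.66 = 2742.72
Landed cost (A) = invoice 359824.20 + 2742.72 + duty 79161.32 = 441728.24
Supplier B (FOB):
CIF value = FOB price + freight + insurance = 329797.86 + 3932.27 + 96.61 = 333826.74
Import duty = 333826.74 × 22% = 73441.88
Buyer bears (B): 3932.27 + 96.61 + 1326.24 + 434.82 + 981.66 = 6771.60
Landed cost (B) = invoice 329797.86 + 6771.60 + duty 73441.88 = 410011.34
Difference = |441728.24 − 410011.34| = 31716.90

Supplier B is cheaper by CNY 31716.90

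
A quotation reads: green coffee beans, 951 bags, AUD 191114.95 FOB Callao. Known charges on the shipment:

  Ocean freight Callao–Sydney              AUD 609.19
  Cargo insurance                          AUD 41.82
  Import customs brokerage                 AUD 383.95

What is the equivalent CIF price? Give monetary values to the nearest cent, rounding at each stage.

CIF price: AUD 191765.96

Not relevant to the conversion: brokerage — on the buyer under both terms; not part of either seller's price.
From FOB to CIF, the seller additionally bears: freight, insurance.
CIF price = 191114.95 + 609.19 + 41.82 = 191765.96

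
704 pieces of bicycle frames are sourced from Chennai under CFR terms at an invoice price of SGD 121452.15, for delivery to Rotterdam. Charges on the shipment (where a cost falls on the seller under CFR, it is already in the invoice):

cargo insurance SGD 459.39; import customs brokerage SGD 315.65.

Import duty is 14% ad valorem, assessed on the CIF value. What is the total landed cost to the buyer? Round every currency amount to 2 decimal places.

Total landed cost: SGD 139294.81

CFR: the seller pays costs through ocean freight to the destination port, but not insurance.
CIF value = CFR price + insurance = 121452.15 + 459.39 = 121911.54
Import duty = 121911.54 × 14% = 17067.62
Buyer bears: insurance 459.39 + brokerage 315.65 + duty 17067.62 = 17842.66
Landed cost = invoice 121452.15 + 17842.66 = 139294.81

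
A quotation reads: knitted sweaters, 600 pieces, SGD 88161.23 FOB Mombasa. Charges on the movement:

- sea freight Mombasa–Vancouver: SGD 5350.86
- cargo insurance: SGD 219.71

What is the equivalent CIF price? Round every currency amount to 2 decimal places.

CIF price: SGD 93731.80

From FOB to CIF, the seller additionally bears: freight, insurance.
CIF price = 88161.23 + 5350.86 + 219.71 = 93731.80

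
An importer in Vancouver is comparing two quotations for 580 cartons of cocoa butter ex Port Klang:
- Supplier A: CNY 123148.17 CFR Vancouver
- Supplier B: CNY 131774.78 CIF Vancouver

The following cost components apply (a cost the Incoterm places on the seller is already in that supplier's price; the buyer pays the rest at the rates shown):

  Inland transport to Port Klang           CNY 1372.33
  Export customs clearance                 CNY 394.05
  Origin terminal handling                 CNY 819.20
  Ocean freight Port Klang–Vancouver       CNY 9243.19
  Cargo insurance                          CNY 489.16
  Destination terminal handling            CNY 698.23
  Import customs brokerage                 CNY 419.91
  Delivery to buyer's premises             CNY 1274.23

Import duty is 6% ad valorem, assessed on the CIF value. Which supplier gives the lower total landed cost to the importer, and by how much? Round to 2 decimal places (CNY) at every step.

Supplier A (CFR):
CIF value = CFR price + insurance = 123148.17 + 489.16 = 123637.33
Import duty = 123637.33 × 6% = 7418.24
Buyer bears (A): 489.16 + 698.23 + 419.91 + 1274.23 = 2881.53
Landed cost (A) = invoice 123148.17 + 2881.53 + duty 7418.24 = 133447.94
Supplier B (CIF):
The CIF price already equals the CIF value: 131774.78
Import duty = 131774.78 × 6% = 7906.49
Buyer bears (B): 698.23 + 419.91 + 1274.23 = 2392.37
Landed cost (B) = invoice 131774.78 + 2392.37 + duty 7906.49 = 142073.64
Difference = |133447.94 − 142073.64| = 8625.70

Supplier A is cheaper by CNY 8625.70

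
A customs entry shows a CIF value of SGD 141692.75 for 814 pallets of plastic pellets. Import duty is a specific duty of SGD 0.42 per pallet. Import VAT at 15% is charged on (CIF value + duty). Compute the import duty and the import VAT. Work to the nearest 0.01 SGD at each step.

Import duty = 814 × 0.42 = 341.88
VAT base = CIF + duty = 141692.75 + 341.88 = 142034.63
Import VAT = 142034.63 × 15% = 21305.19

Import duty: SGD 341.88; import VAT: SGD 21305.19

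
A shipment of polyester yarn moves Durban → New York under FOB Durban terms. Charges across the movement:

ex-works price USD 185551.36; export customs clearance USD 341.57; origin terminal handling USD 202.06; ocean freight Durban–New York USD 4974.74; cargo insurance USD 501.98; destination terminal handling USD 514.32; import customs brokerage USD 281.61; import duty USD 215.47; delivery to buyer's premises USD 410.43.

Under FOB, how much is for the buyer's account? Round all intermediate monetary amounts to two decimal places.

Buyer's account: USD 6898.55

FOB: the seller bears costs until goods are on board at the origin port; the buyer bears freight, insurance and all costs thereafter.
Seller's account: goods 185551.36 + export clearance 341.57 + origin terminal 202.06 = 186094.99
Buyer's account: freight 4974.74 + insurance 501.98 + destination terminal 514.32 + brokerage 281.61 + duty 215.47 + delivery 410.43 = 6898.55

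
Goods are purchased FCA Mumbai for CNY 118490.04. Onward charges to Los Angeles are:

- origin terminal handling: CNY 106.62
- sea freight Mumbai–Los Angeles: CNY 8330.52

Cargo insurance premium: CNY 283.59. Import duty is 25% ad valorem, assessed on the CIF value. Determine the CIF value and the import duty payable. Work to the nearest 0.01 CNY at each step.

CIF = FCA price + pre-shipment costs + freight + insurance
CIF = 118490.04 + 106.62 + 8330.52 + 283.59 = 127210.77
Import duty = 127210.77 × 25% = 31802.69

CIF value: CNY 127210.77; import duty: CNY 31802.69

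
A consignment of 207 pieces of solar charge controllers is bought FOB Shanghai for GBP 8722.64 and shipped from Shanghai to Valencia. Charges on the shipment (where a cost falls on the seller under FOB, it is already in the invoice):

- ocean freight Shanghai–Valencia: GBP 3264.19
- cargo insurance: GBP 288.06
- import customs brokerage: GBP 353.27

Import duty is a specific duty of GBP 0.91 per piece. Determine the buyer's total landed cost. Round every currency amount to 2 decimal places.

Total landed cost: GBP 12816.53

FOB: the seller bears costs until goods are on board at the origin port; the buyer bears freight, insurance and all costs thereafter.
CIF value = FOB price + freight + insurance = 8722.64 + 3264.19 + 288.06 = 12274.89
Import duty = 207 × 0.91 = 188.37
Buyer bears: freight 3264.19 + insurance 288.06 + brokerage 353.27 + duty 188.37 = 4093.89
Landed cost = invoice 8722.64 + 4093.89 = 12816.53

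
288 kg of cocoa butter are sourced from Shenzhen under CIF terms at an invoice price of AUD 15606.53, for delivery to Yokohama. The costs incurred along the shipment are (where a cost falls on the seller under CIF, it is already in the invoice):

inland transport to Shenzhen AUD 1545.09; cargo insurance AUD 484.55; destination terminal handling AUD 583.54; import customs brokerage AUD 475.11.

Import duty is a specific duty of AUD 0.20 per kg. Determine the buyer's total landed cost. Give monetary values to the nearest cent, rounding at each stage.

Total landed cost: AUD 16722.78

CIF: the seller pays costs through ocean freight and marine insurance to the destination port.
Already in the invoice (seller's account under CIF): inland to port, insurance — exclude.
The CIF price already equals the CIF value: 15606.53
Import duty = 288 × 0.20 = 57.60
Buyer bears: destination terminal 583.54 + brokerage 475.11 + duty 57.60 = 1116.25
Landed cost = invoice 15606.53 + 1116.25 = 16722.78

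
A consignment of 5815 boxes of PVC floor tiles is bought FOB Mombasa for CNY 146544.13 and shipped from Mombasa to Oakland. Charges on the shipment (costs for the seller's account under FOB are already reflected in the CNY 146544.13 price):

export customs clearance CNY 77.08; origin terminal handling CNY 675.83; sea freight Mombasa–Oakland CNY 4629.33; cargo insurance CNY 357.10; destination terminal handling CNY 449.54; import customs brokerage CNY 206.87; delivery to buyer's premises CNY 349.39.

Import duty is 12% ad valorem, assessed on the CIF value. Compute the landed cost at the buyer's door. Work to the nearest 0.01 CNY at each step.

Total landed cost: CNY 170720.03

FOB: the seller bears costs until goods are on board at the origin port; the buyer bears freight, insurance and all costs thereafter.
Already in the invoice (seller's account under FOB): export clearance, origin terminal — exclude.
CIF value = FOB price + freight + insurance = 146544.13 + 4629.33 + 357.10 = 151530.56
Import duty = 151530.56 × 12% = 18183.67
Buyer bears: freight 4629.33 + insurance 357.10 + destination terminal 449.54 + brokerage 206.87 + delivery 349.39 + duty 18183.67 = 24175.90
Landed cost = invoice 146544.13 + 24175.90 = 170720.03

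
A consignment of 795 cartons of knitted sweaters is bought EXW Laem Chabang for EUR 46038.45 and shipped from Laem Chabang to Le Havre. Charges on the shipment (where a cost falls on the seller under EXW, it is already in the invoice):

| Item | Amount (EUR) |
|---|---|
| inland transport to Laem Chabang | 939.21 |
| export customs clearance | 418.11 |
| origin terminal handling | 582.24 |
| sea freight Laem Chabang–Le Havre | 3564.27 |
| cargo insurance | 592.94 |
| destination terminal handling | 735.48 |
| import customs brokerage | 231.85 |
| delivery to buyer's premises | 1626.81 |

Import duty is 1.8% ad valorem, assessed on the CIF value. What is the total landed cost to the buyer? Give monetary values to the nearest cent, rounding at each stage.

Total landed cost: EUR 55667.79

EXW: the seller makes goods available at their premises; the buyer bears all onward costs.
CIF value = EXW price + inland to port + export clearance + origin terminal + freight + insurance = 46038.45 + 939.21 + 418.11 + 582.24 + 3564.27 + 592.94 = 52135.22
Import duty = 52135.22 × 1.8% = 938.43
Buyer bears: inland to port 939.21 + export clearance 418.11 + origin terminal 582.24 + freight 3564.27 + insurance 592.94 + destination terminal 735.48 + brokerage 231.85 + delivery 1626.81 + duty 938.43 = 9629.34
Landed cost = invoice 46038.45 + 9629.34 = 55667.79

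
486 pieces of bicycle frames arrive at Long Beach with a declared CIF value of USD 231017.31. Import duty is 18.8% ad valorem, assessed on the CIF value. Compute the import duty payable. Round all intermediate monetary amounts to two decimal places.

Import duty = 231017.31 × 18.8% = 43431.25

Import duty: USD 43431.25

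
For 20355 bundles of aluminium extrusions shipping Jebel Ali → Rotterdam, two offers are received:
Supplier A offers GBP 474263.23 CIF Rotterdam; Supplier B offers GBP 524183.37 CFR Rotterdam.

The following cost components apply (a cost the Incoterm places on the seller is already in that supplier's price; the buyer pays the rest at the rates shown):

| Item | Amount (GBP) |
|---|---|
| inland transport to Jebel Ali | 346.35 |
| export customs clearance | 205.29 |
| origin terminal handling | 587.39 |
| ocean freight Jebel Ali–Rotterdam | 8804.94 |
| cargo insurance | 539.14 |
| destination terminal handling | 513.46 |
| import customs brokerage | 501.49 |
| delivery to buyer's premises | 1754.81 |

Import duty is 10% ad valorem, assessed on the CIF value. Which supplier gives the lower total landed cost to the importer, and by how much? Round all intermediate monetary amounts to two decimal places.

Supplier A is cheaper by GBP 55505.21

Supplier A (CIF):
The CIF price already equals the CIF value: 474263.23
Import duty = 474263.23 × 10% = 47426.32
Buyer bears (A): 513.46 + 501.49 + 1754.81 = 2769.76
Landed cost (A) = invoice 474263.23 + 2769.76 + duty 47426.32 = 524459.31
Supplier B (CFR):
CIF value = CFR price + insurance = 524183.37 + 539.14 = 524722.51
Import duty = 524722.51 × 10% = 52472.25
Buyer bears (B): 539.14 + 513.46 + 501.49 + 1754.81 = 3308.90
Landed cost (B) = invoice 524183.37 + 3308.90 + duty 52472.25 = 579964.52
Difference = |524459.31 − 579964.52| = 55505.21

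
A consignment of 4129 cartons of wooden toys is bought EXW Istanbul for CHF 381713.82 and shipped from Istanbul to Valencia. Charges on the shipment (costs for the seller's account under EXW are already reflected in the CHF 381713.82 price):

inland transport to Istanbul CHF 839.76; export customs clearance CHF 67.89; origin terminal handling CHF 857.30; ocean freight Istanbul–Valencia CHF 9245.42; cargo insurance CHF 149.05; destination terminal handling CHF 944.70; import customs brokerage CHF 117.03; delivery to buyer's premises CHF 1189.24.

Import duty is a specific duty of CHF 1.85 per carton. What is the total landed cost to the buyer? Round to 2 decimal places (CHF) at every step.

EXW: the seller makes goods available at their premises; the buyer bears all onward costs.
CIF value = EXW price + inland to port + export clearance + origin terminal + freight + insurance = 381713.82 + 839.76 + 67.89 + 857.30 + 9245.42 + 149.05 = 392873.24
Import duty = 4129 × 1.85 = 7638.65
Buyer bears: inland to port 839.76 + export clearance 67.89 + origin terminal 857.30 + freight 9245.42 + insurance 149.05 + destination terminal 944.70 + brokerage 117.03 + delivery 1189.24 + duty 7638.65 = 21049.04
Landed cost = invoice 381713.82 + 21049.04 = 402762.86

Total landed cost: CHF 402762.86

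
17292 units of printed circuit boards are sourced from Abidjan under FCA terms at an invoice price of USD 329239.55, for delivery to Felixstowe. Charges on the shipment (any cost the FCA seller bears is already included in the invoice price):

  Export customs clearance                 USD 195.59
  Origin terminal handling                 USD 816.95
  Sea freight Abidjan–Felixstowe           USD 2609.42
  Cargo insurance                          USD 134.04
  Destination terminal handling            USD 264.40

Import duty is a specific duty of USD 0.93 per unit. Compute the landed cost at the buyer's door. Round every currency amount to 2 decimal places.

FCA: the seller delivers export-cleared goods to the carrier; the buyer bears costs from that point.
Already in the invoice (seller's account under FCA): export clearance — exclude.
CIF value = FCA price + origin terminal + freight + insurance = 329239.55 + 816.95 + 2609.42 + 134.04 = 332799.96
Import duty = 17292 × 0.93 = 16081.56
Buyer bears: origin terminal 816.95 + freight 2609.42 + insurance 134.04 + destination terminal 264.40 + duty 16081.56 = 19906.37
Landed cost = invoice 329239.55 + 19906.37 = 349145.92

Total landed cost: USD 349145.92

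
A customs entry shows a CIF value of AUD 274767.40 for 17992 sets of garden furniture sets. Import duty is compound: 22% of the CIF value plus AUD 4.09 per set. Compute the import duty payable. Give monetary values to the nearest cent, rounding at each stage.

Import duty: AUD 134036.11

Ad valorem component: 274767.40 × 22% = 60448.83
Specific component: 17992 × 4.09 = 73587.28
Import duty = 60448.83 + 73587.28 = 134036.11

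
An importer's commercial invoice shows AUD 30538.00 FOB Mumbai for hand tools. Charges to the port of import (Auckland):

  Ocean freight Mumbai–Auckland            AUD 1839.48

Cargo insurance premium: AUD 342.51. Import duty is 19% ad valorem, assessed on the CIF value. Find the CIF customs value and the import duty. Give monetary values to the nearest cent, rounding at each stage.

CIF = FOB price + freight + insurance
CIF = 30538.00 + 1839.48 + 342.51 = 32719.99
Import duty = 32719.99 × 19% = 6216.80

CIF value: AUD 32719.99; import duty: AUD 6216.80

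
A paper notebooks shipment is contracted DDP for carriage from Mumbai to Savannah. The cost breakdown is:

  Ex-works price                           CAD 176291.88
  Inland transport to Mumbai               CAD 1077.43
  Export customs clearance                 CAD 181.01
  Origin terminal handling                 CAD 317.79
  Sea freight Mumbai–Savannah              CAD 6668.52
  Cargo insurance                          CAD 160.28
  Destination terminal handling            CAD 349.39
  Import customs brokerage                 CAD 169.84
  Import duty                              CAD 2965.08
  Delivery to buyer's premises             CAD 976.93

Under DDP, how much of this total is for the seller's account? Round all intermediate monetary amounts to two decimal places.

DDP: the seller bears all costs including import duty.
Seller's account: goods 176291.88 + inland to port 1077.43 + export clearance 181.01 + origin terminal 317.79 + freight 6668.52 + insurance 160.28 + destination terminal 349.39 + brokerage 169.84 + duty 2965.08 + delivery 976.93 = 189158.15
Buyer's account: 0.00

Seller's account: CAD 189158.15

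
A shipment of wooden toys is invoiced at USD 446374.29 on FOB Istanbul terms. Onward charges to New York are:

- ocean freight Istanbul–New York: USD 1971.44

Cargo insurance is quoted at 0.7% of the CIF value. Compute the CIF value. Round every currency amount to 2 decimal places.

CIF value: USD 451506.27

Let C be the CIF value. C = FOB price + freight + 0.7% × C
C − 0.7% × C = 446374.29 + 1971.44
0.993 × C = 448345.73
C = 448345.73 / 0.993 = 451506.27
Insurance premium = 0.7% × 451506.27 = 3160.54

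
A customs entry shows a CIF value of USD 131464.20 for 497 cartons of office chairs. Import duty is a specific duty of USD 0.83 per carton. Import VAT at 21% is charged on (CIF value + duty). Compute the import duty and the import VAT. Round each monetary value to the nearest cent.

Import duty = 497 × 0.83 = 412.51
VAT base = CIF + duty = 131464.20 + 412.51 = 131876.71
Import VAT = 131876.71 × 21% = 27694.11

Import duty: USD 412.51; import VAT: USD 27694.11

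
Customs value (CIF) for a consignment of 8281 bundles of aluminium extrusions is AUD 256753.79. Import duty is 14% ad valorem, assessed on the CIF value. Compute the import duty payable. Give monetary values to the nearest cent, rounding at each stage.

Import duty = 256753.79 × 14% = 35945.53

Import duty: AUD 35945.53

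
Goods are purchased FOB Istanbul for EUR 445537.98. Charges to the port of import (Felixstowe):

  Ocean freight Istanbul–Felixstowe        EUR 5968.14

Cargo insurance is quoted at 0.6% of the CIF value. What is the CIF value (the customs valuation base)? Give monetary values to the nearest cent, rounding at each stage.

Let C be the CIF value. C = FOB price + freight + 0.6% × C
C − 0.6% × C = 445537.98 + 5968.14
0.994 × C = 451506.12
C = 451506.12 / 0.994 = 454231.51
Insurance premium = 0.6% × 454231.51 = 2725.39

CIF value: EUR 454231.51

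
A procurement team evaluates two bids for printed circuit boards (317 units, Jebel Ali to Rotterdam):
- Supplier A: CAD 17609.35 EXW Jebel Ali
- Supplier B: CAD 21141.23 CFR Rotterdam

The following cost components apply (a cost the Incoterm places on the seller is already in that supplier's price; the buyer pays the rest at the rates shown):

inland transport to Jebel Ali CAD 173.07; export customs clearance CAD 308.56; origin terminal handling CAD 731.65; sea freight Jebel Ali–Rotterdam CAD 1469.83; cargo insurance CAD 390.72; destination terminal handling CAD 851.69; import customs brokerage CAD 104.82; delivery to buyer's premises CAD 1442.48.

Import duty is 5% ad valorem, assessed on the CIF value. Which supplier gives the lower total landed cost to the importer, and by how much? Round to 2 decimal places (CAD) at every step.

Supplier A (EXW):
CIF value = EXW price + inland to port + export clearance + origin terminal + freight + insurance = 17609.35 + 173.07 + 308.56 + 731.65 + 1469.83 + 390.72 = 20683.18
Import duty = 20683.18 × 5% = 1034.16
Buyer bears (A): 173.07 + 308.56 + 731.65 + 1469.83 + 390.72 + 851.69 + 104.82 + 1442.48 = 5472.82
Landed cost (A) = invoice 17609.35 + 5472.82 + duty 1034.16 = 24116.33
Supplier B (CFR):
CIF value = CFR price + insurance = 21141.23 + 390.72 = 21531.95
Import duty = 21531.95 × 5% = 1076.60
Buyer bears (B): 390.72 + 851.69 + 104.82 + 1442.48 = 2789.71
Landed cost (B) = invoice 21141.23 + 2789.71 + duty 1076.60 = 25007.54
Difference = |24116.33 − 25007.54| = 891.21

Supplier A is cheaper by CAD 891.21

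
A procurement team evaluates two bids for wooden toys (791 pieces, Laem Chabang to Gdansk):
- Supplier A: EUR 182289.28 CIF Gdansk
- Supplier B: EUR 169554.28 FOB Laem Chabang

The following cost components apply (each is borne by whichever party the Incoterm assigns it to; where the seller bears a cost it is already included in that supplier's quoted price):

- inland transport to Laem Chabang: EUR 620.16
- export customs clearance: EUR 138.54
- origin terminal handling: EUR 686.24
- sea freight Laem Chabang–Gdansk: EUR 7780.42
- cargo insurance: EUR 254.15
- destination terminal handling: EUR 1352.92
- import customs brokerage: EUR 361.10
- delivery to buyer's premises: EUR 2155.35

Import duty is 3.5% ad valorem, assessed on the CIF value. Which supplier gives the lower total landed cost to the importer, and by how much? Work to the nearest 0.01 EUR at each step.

Supplier B is cheaper by EUR 4864.94

Supplier A (CIF):
The CIF price already equals the CIF value: 182289.28
Import duty = 182289.28 × 3.5% = 6380.12
Buyer bears (A): 1352.92 + 361.10 + 2155.35 = 3869.37
Landed cost (A) = invoice 182289.28 + 3869.37 + duty 6380.12 = 192538.77
Supplier B (FOB):
CIF value = FOB price + freight + insurance = 169554.28 + 7780.42 + 254.15 = 177588.85
Import duty = 177588.85 × 3.5% = 6215.61
Buyer bears (B): 7780.42 + 254.15 + 1352.92 + 361.10 + 2155.35 = 11903.94
Landed cost (B) = invoice 169554.28 + 11903.94 + duty 6215.61 = 187673.83
Difference = |192538.77 − 187673.83| = 4864.94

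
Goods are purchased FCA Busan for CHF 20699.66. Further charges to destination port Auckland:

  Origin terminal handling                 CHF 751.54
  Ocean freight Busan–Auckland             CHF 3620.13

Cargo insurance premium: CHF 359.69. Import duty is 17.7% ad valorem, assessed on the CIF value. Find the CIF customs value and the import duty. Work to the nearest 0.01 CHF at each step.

CIF = FCA price + pre-shipment costs + freight + insurance
CIF = 20699.66 + 751.54 + 3620.13 + 359.69 = 25431.02
Import duty = 25431.02 × 17.7% = 4501.29

CIF value: CHF 25431.02; import duty: CHF 4501.29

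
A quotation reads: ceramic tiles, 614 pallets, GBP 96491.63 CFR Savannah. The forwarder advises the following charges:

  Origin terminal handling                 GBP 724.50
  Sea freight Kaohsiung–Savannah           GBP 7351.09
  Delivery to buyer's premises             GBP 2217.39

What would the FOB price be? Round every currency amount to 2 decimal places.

Not relevant to the conversion: origin terminal — on the seller under both CFR and FOB; already in the CFR price and stays in the FOB price. delivery — on the buyer under both terms; not part of either seller's price.
From CFR to FOB, the seller no longer bears: freight.
FOB price = 96491.63 − 7351.09 = 89140.54

FOB price: GBP 89140.54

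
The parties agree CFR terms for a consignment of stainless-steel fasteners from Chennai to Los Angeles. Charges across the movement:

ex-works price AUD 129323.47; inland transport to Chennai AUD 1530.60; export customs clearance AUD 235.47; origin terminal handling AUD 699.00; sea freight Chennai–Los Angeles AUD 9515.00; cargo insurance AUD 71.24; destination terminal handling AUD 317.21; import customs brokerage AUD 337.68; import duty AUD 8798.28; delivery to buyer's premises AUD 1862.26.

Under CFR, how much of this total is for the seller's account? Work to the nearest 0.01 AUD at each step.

CFR: the seller pays costs through ocean freight to the destination port, but not insurance.
Seller's account: goods 129323.47 + inland to port 1530.60 + export clearance 235.47 + origin terminal 699.00 + freight 9515.00 = 141303.54
Buyer's account: insurance 71.24 + destination terminal 317.21 + brokerage 337.68 + duty 8798.28 + delivery 1862.26 = 11386.67

Seller's account: AUD 141303.54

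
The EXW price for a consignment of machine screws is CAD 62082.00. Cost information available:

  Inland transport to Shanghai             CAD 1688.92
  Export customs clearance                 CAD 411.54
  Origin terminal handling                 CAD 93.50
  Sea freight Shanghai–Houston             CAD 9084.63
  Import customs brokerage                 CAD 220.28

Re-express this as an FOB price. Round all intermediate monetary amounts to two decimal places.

FOB price: CAD 64275.96

Not relevant to the conversion: freight, brokerage — on the buyer under both terms; not part of either seller's price.
From EXW to FOB, the seller additionally bears: inland to port, export clearance, origin terminal.
FOB price = 62082.00 + 1688.92 + 411.54 + 93.50 = 64275.96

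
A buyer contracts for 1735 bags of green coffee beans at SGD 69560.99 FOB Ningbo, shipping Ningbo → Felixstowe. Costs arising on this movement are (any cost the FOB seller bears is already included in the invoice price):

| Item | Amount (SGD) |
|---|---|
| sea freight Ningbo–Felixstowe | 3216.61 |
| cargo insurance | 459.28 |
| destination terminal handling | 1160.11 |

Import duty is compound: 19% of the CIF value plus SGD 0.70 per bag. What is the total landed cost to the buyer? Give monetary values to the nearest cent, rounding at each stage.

Total landed cost: SGD 89526.50

FOB: the seller bears costs until goods are on board at the origin port; the buyer bears freight, insurance and all costs thereafter.
CIF value = FOB price + freight + insurance = 69560.99 + 3216.61 + 459.28 = 73236.88
Ad valorem component: 73236.88 × 19% = 13915.01
Specific component: 1735 × 0.70 = 1214.50
Import duty = 13915.01 + 1214.50 = 15129.51
Buyer bears: freight 3216.61 + insurance 459.28 + destination terminal 1160.11 + duty 15129.51 = 19965.51
Landed cost = invoice 69560.99 + 19965.51 = 89526.50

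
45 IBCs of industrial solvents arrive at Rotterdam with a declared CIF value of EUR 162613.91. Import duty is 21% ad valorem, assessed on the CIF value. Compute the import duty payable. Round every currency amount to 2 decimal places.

Import duty: EUR 34148.92

Import duty = 162613.91 × 21% = 34148.92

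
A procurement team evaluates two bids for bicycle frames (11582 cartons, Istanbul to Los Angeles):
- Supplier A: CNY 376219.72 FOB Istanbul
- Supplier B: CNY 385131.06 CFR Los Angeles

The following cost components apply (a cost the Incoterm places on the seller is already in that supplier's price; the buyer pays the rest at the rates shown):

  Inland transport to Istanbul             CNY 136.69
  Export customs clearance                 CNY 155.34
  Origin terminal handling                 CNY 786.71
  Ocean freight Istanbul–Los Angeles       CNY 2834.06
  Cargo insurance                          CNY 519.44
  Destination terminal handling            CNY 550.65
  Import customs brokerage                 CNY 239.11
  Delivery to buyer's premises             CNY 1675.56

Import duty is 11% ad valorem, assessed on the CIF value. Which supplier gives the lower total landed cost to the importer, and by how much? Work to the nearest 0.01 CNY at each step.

Supplier A is cheaper by CNY 6745.79

Supplier A (FOB):
CIF value = FOB price + freight + insurance = 376219.72 + 2834.06 + 519.44 = 379573.22
Import duty = 379573.22 × 11% = 41753.05
Buyer bears (A): 2834.06 + 519.44 + 550.65 + 239.11 + 1675.56 = 5818.82
Landed cost (A) = invoice 376219.72 + 5818.82 + duty 41753.05 = 423791.59
Supplier B (CFR):
CIF value = CFR price + insurance = 385131.06 + 519.44 = 385650.50
Import duty = 385650.50 × 11% = 42421.56
Buyer bears (B): 519.44 + 550.65 + 239.11 + 1675.56 = 2984.76
Landed cost (B) = invoice 385131.06 + 2984.76 + duty 42421.56 = 430537.38
Difference = |423791.59 − 430537.38| = 6745.79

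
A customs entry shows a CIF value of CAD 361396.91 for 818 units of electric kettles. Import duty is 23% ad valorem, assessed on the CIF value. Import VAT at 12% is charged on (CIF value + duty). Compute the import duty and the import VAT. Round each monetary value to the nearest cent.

Import duty = 361396.91 × 23% = 83121.29
VAT base = CIF + duty = 361396.91 + 83121.29 = 444518.20
Import VAT = 444518.20 × 12% = 53342.18

Import duty: CAD 83121.29; import VAT: CAD 53342.18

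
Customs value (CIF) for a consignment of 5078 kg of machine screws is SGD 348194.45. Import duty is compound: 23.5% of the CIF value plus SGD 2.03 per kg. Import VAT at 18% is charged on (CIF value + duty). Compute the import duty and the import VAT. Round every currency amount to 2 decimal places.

Import duty: SGD 92134.04; import VAT: SGD 79259.13

Ad valorem component: 348194.45 × 23.5% = 81825.70
Specific component: 5078 × 2.03 = 10308.34
Import duty = 81825.70 + 10308.34 = 92134.04
VAT base = CIF + duty = 348194.45 + 92134.04 = 440328.49
Import VAT = 440328.49 × 18% = 79259.13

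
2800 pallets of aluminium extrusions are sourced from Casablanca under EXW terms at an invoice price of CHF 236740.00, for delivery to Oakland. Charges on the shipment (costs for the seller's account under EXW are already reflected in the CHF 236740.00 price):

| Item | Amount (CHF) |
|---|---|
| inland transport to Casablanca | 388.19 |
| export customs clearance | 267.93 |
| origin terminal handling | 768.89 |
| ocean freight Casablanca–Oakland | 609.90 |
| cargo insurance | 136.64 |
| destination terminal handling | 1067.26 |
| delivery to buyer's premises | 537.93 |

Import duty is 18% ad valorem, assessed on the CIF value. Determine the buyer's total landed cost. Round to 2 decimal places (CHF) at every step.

Total landed cost: CHF 283520.82

EXW: the seller makes goods available at their premises; the buyer bears all onward costs.
CIF value = EXW price + inland to port + export clearance + origin terminal + freight + insurance = 236740.00 + 388.19 + 267.93 + 768.89 + 609.90 + 136.64 = 238911.55
Import duty = 238911.55 × 18% = 43004.08
Buyer bears: inland to port 388.19 + export clearance 267.93 + origin terminal 768.89 + freight 609.90 + insurance 136.64 + destination terminal 1067.26 + delivery 537.93 + duty 43004.08 = 46780.82
Landed cost = invoice 236740.00 + 46780.82 = 283520.82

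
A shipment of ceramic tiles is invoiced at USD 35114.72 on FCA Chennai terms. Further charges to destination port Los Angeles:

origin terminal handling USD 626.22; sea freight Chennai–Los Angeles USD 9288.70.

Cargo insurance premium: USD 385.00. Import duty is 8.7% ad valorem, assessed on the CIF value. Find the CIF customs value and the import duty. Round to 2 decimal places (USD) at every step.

CIF value: USD 45414.64; import duty: USD 3951.07

CIF = FCA price + pre-shipment costs + freight + insurance
CIF = 35114.72 + 626.22 + 9288.70 + 385.00 = 45414.64
Import duty = 45414.64 × 8.7% = 3951.07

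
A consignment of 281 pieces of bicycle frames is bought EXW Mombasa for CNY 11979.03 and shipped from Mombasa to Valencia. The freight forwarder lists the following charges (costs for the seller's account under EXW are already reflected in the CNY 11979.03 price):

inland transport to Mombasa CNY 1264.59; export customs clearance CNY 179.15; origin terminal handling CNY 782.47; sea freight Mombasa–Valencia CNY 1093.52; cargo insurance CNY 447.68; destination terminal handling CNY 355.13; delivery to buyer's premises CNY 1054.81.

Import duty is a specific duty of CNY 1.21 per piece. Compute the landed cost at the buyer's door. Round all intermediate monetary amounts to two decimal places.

Total landed cost: CNY 17496.39

EXW: the seller makes goods available at their premises; the buyer bears all onward costs.
CIF value = EXW price + inland to port + export clearance + origin terminal + freight + insurance = 11979.03 + 1264.59 + 179.15 + 782.47 + 1093.52 + 447.68 = 15746.44
Import duty = 281 × 1.21 = 340.01
Buyer bears: inland to port 1264.59 + export clearance 179.15 + origin terminal 782.47 + freight 1093.52 + insurance 447.68 + destination terminal 355.13 + delivery 1054.81 + duty 340.01 = 5517.36
Landed cost = invoice 11979.03 + 5517.36 = 17496.39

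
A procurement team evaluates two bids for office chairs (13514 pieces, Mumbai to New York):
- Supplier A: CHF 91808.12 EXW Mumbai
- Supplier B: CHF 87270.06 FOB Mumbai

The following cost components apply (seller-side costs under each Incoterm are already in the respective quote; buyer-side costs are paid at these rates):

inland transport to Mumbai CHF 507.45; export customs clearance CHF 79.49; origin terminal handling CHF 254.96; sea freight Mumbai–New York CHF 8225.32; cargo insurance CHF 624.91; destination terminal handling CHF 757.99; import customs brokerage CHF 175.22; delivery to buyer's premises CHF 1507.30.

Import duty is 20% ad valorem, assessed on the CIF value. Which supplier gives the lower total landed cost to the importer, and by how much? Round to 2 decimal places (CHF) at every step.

Supplier A (EXW):
CIF value = EXW price + inland to port + export clearance + origin terminal + freight + insurance = 91808.12 + 507.45 + 79.49 + 254.96 + 8225.32 + 624.91 = 101500.25
Import duty = 101500.25 × 20% = 20300.05
Buyer bears (A): 507.45 + 79.49 + 254.96 + 8225.32 + 624.91 + 757.99 + 175.22 + 1507.30 = 12132.64
Landed cost (A) = invoice 91808.12 + 12132.64 + duty 20300.05 = 124240.81
Supplier B (FOB):
CIF value = FOB price + freight + insurance = 87270.06 + 8225.32 + 624.91 = 96120.29
Import duty = 96120.29 × 20% = 19224.06
Buyer bears (B): 8225.32 + 624.91 + 757.99 + 175.22 + 1507.30 = 11290.74
Landed cost (B) = invoice 87270.06 + 11290.74 + duty 19224.06 = 117784.86
Difference = |124240.81 − 117784.86| = 6455.95

Supplier B is cheaper by CHF 6455.95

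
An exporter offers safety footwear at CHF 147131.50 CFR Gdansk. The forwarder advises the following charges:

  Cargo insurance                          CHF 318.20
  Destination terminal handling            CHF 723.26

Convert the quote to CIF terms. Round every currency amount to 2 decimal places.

Not relevant to the conversion: destination terminal — on the buyer under both terms; not part of either seller's price.
From CFR to CIF, the seller additionally bears: insurance.
CIF price = 147131.50 + 318.20 = 147449.70

CIF price: CHF 147449.70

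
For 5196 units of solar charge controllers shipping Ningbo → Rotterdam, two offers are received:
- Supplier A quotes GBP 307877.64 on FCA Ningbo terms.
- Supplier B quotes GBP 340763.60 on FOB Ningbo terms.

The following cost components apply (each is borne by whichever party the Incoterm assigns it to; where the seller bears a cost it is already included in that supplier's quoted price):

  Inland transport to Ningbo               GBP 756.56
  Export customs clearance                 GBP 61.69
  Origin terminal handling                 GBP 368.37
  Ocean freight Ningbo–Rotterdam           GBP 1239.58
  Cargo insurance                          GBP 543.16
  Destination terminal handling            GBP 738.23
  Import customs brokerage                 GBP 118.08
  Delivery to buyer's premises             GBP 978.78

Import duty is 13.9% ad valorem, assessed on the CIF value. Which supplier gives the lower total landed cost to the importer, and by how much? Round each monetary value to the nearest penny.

Supplier A is cheaper by GBP 37037.53

Supplier A (FCA):
CIF value = FCA price + origin terminal + freight + insurance = 307877.64 + 368.37 + 1239.58 + 543.16 = 310028.75
Import duty = 310028.75 × 13.9% = 43094.00
Buyer bears (A): 368.37 + 1239.58 + 543.16 + 738.23 + 118.08 + 978.78 = 3986.20
Landed cost (A) = invoice 307877.64 + 3986.20 + duty 43094.00 = 354957.84
Supplier B (FOB):
CIF value = FOB price + freight + insurance = 340763.60 + 1239.58 + 543.16 = 342546.34
Import duty = 342546.34 × 13.9% = 47613.94
Buyer bears (B): 1239.58 + 543.16 + 738.23 + 118.08 + 978.78 = 3617.83
Landed cost (B) = invoice 340763.60 + 3617.83 + duty 47613.94 = 391995.37
Difference = |354957.84 − 391995.37| = 37037.53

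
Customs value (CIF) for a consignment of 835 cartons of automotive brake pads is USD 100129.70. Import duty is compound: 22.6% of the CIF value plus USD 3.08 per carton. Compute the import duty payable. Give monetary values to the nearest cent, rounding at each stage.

Ad valorem component: 100129.70 × 22.6% = 22629.31
Specific component: 835 × 3.08 = 2571.80
Import duty = 22629.31 + 2571.80 = 25201.11

Import duty: USD 25201.11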